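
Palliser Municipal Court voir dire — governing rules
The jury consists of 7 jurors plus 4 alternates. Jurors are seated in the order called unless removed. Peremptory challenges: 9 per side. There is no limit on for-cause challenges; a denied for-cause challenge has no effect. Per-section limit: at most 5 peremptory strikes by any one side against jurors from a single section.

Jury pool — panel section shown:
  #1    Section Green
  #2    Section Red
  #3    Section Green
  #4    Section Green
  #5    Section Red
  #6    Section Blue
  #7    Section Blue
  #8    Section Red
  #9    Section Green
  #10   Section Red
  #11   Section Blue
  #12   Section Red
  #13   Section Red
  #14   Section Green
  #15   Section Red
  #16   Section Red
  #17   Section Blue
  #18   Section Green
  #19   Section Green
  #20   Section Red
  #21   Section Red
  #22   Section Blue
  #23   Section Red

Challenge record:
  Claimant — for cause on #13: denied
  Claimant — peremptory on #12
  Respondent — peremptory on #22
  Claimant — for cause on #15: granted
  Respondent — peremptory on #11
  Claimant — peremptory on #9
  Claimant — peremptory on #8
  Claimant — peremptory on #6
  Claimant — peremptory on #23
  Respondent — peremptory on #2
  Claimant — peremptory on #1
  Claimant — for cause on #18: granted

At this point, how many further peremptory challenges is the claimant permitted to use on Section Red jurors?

2

Claimant peremptories so far: #12, #9, #8, #6, #23, #1 — 6 of 9 used, 3 left overall.
Against Section Red: #12, #8, #23 — 3 used; per-section cap 5 leaves 2.
Binding limit: min(3, 2) = 2.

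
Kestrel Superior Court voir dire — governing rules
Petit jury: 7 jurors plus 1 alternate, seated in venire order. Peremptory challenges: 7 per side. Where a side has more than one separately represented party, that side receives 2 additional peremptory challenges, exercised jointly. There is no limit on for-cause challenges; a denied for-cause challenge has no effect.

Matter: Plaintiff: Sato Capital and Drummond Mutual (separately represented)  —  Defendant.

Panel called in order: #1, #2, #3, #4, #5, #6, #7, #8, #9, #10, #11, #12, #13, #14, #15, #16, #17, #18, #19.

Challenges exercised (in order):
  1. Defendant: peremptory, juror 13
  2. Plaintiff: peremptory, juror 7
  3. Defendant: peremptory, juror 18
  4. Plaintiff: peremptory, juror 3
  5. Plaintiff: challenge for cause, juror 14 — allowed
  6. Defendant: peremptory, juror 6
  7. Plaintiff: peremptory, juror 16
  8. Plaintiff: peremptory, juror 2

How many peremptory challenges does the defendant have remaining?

Defendant allotment: 7.
Defendant peremptories used: #13, #18, #6 — 3.
Remaining: 7 − 3 = 4.

4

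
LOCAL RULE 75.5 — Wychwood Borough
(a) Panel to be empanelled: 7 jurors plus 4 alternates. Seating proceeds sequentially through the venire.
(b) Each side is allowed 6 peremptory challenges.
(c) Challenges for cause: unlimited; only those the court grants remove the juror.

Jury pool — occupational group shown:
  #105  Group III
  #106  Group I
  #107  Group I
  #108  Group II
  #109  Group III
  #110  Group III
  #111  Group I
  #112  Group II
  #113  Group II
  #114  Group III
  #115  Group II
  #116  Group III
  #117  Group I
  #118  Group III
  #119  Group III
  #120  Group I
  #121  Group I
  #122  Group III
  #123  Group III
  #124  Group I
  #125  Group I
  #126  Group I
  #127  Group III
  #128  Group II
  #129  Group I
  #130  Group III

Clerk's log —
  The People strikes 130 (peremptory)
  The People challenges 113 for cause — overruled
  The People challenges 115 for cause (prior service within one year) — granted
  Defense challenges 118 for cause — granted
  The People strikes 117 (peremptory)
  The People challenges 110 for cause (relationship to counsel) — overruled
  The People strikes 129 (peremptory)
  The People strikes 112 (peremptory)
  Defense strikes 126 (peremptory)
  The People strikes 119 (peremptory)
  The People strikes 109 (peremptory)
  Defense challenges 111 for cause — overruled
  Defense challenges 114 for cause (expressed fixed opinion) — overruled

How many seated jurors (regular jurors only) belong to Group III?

Removed: #109, #112, #115, #117, #118, #119, #126, #129, #130.
Seated jurors 1–7: #105, #106, #107, #108, #110, #111, #113 (alternates #114, #116, #120, #121 not counted).
Of those, in Group III: #105, #110 → 2.

2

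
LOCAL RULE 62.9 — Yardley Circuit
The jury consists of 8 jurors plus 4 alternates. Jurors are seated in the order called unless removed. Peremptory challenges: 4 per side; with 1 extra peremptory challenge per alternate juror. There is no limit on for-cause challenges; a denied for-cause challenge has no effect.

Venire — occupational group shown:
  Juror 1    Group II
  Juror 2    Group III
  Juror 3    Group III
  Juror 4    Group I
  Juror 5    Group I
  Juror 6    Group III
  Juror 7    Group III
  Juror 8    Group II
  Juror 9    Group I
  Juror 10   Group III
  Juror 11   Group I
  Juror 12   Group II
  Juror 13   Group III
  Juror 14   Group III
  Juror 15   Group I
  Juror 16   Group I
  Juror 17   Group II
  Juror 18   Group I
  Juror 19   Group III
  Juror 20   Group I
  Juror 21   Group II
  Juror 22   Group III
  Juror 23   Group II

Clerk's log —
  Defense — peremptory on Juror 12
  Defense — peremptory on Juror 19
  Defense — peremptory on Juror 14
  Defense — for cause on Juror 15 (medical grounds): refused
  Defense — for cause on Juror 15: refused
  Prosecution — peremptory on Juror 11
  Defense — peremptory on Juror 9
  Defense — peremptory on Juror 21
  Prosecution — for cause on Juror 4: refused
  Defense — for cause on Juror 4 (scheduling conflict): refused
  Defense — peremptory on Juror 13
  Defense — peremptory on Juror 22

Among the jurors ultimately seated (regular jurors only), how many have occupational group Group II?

2

Removed: #9, #11, #12, #13, #14, #19, #21, #22.
Seated jurors 1–8: #1, #2, #3, #4, #5, #6, #7, #8 (alternates #10, #15, #16, #17 not counted).
Of those, in Group II: #1, #8 → 2.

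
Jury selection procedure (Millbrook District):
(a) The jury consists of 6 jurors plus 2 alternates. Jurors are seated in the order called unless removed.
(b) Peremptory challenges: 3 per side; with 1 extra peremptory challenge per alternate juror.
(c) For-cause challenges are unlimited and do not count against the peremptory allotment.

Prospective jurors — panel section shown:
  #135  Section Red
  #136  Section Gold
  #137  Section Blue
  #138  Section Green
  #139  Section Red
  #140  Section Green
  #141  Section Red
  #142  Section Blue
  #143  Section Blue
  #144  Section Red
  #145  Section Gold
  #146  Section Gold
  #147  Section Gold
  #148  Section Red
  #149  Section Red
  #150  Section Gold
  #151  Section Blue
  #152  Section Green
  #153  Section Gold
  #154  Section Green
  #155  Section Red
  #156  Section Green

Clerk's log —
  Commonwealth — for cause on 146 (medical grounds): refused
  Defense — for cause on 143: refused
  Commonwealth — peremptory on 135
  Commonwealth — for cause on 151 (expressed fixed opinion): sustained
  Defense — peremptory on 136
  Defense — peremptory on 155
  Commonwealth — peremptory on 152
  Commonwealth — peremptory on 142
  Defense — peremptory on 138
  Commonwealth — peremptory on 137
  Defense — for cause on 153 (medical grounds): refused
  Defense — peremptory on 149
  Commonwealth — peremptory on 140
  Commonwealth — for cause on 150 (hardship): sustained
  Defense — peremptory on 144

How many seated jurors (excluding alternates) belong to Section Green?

Removed: #135, #136, #137, #138, #140, #142, #144, #149, #150, #151, #152, #155.
Seated jurors 1–6: #139, #141, #143, #145, #146, #147 (alternates #148, #153 not counted).
None of those are in Section Green → 0.

0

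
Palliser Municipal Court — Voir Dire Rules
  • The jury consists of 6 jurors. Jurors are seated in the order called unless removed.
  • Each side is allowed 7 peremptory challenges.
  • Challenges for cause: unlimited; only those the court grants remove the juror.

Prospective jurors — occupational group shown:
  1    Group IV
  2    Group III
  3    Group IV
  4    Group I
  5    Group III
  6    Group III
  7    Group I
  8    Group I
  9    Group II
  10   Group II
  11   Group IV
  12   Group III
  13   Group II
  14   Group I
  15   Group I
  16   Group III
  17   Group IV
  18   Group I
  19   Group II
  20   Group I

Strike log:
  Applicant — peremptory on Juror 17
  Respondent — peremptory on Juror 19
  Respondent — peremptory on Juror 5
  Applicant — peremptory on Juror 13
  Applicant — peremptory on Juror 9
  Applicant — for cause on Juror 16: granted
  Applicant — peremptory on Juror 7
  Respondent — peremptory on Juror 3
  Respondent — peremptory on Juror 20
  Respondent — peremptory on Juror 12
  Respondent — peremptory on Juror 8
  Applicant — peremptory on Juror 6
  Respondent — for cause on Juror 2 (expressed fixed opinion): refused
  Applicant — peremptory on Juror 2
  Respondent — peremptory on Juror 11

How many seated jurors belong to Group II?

1

Removed: #2, #3, #5, #6, #7, #8, #9, #11, #12, #13, #16, #17, #19, #20.
Seated jurors 1–6: #1, #4, #10, #14, #15, #18.
Of those, in Group II: #10 → 1.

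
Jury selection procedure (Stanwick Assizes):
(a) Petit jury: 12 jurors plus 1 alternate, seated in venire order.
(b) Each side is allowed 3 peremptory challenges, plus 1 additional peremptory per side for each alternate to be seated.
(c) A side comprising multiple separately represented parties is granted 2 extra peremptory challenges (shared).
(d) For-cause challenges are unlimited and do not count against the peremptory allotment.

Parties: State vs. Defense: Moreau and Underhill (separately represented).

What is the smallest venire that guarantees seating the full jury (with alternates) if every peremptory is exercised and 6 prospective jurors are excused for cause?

Seats to fill: 12 + 1 alternates = 13.
Peremptories — State: 3 + 1×1 = 4; Defense: 3 + 1×1 + 2 = 6; total 10.
For-cause removals: 6.
Minimum venire: 13 + 10 + 6 = 29.

29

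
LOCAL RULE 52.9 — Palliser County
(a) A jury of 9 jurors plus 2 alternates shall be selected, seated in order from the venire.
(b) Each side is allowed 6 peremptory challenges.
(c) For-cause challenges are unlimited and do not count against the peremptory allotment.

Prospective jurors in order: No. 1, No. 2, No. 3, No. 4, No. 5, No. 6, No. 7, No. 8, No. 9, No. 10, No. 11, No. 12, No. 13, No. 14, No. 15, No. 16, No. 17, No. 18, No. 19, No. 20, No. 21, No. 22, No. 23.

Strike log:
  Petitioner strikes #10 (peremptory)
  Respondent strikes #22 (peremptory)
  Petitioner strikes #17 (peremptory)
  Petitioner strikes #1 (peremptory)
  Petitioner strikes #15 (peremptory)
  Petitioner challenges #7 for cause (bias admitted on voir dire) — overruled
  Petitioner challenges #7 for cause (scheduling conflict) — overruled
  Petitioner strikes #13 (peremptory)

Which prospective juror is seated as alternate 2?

14

Removed: #1, #10, #13, #15, #17, #22. (#7 stays — for-cause denied.)
Filling seats in venire order through position 11: #2, #3, #4, #5, #6, #7, #8, #9, #11, #12, #14.
So alternate 2 is #14.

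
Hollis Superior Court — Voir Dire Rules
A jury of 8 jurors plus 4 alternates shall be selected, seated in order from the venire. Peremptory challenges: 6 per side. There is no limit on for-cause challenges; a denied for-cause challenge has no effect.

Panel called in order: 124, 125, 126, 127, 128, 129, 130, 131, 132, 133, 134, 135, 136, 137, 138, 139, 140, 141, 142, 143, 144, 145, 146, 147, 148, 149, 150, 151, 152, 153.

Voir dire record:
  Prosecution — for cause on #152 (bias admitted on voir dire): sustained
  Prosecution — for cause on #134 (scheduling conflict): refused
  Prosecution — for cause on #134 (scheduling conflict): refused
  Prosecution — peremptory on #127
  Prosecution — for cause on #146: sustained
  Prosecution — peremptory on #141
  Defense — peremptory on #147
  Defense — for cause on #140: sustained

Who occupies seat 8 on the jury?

132

Removed: #127, #140, #141, #146, #147, #152. (#134 stays — for-cause denied.)
Seating in order: seats 1–8 → #124, #125, #126, #128, #129, #130, #131, #132; alternates → #133, #134, #135, #136.
So seat 8 is #132.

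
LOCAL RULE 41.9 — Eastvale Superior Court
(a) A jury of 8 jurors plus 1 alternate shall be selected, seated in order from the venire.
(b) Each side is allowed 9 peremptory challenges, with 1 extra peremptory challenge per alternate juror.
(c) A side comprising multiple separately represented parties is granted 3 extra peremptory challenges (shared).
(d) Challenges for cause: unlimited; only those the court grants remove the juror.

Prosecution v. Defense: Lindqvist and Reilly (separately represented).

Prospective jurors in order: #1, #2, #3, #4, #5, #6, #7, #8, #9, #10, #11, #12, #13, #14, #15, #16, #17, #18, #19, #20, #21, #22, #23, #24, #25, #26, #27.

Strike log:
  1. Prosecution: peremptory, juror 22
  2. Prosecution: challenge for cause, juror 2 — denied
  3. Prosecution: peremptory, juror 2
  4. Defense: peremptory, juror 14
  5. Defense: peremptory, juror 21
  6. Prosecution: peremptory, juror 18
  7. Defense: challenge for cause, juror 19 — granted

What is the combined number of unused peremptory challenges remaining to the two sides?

Prosecution allotment: 9 base + 1 × 1 alternate = 10. Defense allotment: 9 base + 1 × 1 alternate + 3 multi-party = 13.
Prosecution peremptories used: #22, #2, #18 — 3 (the for-cause on #2 doesn't count).
Defense peremptories used: #14, #21 — 2 (the for-cause on #19 doesn't count).
Remaining: (10 − 3) + (13 − 2) = 18.

18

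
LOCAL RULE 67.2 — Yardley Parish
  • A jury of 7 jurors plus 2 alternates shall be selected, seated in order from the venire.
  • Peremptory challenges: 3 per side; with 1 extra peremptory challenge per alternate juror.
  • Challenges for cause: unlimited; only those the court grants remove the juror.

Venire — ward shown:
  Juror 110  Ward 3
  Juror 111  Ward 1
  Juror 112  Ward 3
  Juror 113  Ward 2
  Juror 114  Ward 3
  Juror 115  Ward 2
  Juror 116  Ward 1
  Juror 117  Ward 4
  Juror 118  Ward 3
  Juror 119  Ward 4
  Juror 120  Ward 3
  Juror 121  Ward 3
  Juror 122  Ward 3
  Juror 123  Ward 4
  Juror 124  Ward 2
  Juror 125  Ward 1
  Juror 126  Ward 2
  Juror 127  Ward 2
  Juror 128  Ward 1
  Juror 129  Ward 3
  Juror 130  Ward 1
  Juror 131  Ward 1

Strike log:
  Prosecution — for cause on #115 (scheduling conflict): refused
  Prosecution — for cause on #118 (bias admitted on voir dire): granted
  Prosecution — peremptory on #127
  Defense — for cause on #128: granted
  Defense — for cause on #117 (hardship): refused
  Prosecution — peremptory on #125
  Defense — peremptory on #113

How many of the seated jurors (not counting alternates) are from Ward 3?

3

Removed: #113, #118, #125, #127, #128.
Seated jurors 1–7: #110, #111, #112, #114, #115, #116, #117 (alternates #119, #120 not counted).
Of those, in Ward 3: #110, #112, #114 → 3.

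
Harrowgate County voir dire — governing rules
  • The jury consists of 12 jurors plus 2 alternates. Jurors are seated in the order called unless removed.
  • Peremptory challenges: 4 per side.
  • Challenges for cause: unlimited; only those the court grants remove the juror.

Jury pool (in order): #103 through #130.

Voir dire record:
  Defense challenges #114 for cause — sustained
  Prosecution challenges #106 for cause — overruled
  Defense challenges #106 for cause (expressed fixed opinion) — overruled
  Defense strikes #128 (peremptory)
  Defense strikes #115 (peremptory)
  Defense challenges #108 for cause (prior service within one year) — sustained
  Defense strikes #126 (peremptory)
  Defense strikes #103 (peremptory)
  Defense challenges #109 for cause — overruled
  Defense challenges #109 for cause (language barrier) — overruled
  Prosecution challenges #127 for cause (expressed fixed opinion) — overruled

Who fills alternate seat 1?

119

Removed: #103, #108, #114, #115, #126, #128. (#106, #109, #127 stay — for-cause denied.)
Filling seats in venire order through position 13: #104, #105, #106, #107, #109, #110, #111, #112, #113, #116, #117, #118, #119.
So alternate 1 is #119.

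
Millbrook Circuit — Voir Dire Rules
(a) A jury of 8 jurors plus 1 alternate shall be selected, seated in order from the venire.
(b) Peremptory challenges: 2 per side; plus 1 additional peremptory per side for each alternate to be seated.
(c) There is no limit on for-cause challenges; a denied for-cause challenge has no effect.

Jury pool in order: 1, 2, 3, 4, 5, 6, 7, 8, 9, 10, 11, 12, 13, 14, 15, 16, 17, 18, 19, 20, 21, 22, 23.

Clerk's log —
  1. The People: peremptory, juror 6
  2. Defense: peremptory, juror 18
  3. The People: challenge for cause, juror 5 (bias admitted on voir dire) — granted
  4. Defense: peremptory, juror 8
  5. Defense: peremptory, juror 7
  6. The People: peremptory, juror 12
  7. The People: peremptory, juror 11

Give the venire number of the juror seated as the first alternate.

15

Removed: #5, #6, #7, #8, #11, #12, #18.
Seating in order: seats 1–8 → #1, #2, #3, #4, #9, #10, #13, #14; alternates → #15.
So alternate 1 is #15.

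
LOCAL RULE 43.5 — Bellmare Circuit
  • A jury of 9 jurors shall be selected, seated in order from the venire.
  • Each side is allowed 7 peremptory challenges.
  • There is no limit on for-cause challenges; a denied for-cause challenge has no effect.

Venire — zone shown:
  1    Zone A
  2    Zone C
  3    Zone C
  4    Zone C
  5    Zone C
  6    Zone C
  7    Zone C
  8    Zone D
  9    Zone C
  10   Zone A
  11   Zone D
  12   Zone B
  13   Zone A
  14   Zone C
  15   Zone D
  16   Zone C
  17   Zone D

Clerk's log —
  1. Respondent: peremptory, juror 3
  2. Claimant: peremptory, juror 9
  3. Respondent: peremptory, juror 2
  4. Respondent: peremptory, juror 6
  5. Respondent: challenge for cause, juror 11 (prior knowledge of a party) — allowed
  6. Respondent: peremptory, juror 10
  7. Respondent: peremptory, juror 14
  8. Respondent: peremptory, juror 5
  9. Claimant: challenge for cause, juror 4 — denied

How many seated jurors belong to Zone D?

3

Removed: #2, #3, #5, #6, #9, #10, #11, #14.
Seated jurors 1–9: #1, #4, #7, #8, #12, #13, #15, #16, #17.
Of those, in Zone D: #8, #15, #17 → 3.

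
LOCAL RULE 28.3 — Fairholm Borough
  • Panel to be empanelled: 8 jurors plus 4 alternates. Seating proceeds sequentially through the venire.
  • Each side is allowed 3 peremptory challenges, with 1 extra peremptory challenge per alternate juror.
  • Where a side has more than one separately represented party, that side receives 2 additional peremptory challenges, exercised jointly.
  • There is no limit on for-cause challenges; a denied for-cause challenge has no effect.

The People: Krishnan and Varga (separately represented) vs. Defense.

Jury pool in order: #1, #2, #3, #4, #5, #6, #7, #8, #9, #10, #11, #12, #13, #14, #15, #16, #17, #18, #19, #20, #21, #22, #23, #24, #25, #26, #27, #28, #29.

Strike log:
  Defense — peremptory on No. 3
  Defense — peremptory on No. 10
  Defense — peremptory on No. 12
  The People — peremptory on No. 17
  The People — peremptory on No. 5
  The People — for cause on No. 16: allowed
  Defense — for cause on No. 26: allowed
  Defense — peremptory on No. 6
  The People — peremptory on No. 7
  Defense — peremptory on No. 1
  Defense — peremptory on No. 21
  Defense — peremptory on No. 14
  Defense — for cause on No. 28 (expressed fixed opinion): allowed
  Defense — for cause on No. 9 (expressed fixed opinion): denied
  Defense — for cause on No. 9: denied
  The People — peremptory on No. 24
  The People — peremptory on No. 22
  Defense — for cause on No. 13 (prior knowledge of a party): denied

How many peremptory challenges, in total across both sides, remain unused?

4

The People allotment: 3 base + 1 × 4 alternates + 2 multi-party = 9. Defense allotment: 3 base + 1 × 4 alternates = 7.
The People peremptories used: #17, #5, #7, #24, #22 — 5 (the for-cause on #16 doesn't count).
Defense peremptories used: #3, #10, #12, #6, #1, #21, #14 — 7 (for-cause on #26, #28, #9, #9, #13 don't count).
Remaining: (9 − 5) + (7 − 7) = 4.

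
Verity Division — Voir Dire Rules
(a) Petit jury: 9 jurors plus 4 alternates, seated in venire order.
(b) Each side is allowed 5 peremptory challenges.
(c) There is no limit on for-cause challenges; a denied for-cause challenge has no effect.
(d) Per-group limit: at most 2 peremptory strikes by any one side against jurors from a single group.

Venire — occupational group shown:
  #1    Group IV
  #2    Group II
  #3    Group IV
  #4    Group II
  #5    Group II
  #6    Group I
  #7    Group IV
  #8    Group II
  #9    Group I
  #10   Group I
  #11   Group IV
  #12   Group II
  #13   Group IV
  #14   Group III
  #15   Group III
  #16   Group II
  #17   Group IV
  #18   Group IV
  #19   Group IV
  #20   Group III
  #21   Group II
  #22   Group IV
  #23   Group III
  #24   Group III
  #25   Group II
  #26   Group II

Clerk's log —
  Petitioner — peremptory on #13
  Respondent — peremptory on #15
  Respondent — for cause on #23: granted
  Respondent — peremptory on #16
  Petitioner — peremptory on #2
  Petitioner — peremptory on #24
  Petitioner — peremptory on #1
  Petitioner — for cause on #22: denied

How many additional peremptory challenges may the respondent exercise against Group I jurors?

2

Respondent peremptories so far: #15, #16 — 2 of 5 used, 3 left overall.
Against Group I: none yet — per-group cap 2 leaves 2.
Binding limit: min(3, 2) = 2.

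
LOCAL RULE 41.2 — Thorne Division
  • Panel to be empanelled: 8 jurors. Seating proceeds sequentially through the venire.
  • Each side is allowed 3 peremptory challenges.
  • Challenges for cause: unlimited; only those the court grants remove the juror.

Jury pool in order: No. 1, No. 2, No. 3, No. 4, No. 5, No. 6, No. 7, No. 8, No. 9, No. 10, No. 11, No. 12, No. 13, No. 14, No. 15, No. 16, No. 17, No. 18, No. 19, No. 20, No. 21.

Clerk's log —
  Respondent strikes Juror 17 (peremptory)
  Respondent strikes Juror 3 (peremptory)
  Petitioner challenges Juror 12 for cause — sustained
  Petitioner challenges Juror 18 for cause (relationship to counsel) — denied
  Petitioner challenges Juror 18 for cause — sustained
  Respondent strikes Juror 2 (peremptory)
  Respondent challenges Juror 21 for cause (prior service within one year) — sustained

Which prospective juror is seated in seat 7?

9

Removed: #2, #3, #12, #17, #18, #21.
Seating in order: seats 1–8 → #1, #4, #5, #6, #7, #8, #9, #10.
So seat 7 is #9.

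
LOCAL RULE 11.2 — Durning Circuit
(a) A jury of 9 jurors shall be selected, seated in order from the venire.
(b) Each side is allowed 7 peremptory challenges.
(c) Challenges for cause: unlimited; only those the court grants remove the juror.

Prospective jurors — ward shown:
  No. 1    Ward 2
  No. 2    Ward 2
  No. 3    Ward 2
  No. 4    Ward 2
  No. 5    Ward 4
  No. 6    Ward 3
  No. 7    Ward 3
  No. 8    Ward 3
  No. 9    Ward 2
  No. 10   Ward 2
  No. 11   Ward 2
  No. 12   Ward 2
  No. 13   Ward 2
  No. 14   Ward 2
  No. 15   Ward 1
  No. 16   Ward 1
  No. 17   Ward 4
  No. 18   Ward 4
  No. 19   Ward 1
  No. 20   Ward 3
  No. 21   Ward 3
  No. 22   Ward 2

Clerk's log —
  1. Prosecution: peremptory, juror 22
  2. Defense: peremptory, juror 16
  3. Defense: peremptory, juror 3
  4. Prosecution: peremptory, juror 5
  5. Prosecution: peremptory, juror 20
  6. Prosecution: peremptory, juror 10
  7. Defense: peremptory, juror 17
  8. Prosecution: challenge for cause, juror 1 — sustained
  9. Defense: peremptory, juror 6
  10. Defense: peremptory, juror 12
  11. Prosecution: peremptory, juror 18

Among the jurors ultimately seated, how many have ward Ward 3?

Removed: #1, #3, #5, #6, #10, #12, #16, #17, #18, #20, #22.
Seated jurors 1–9: #2, #4, #7, #8, #9, #11, #13, #14, #15.
Of those, in Ward 3: #7, #8 → 2.

2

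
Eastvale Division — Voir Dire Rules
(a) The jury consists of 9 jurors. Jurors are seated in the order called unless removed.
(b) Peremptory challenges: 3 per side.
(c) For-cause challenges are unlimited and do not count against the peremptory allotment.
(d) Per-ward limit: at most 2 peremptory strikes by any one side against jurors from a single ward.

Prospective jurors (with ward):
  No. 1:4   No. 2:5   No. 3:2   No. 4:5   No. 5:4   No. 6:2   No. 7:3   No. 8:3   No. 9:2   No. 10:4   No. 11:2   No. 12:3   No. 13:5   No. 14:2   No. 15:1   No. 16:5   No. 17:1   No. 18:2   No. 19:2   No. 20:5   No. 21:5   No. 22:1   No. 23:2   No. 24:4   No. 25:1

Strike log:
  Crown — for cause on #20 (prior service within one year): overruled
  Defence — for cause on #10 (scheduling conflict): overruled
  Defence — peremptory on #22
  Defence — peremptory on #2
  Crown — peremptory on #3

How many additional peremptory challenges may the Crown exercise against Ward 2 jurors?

Crown peremptories so far: #3 — 1 of 3 used, 2 left overall.
Against Ward 2: #3 — 1 used; per-ward cap 2 leaves 1.
Binding limit: min(2, 1) = 1.

1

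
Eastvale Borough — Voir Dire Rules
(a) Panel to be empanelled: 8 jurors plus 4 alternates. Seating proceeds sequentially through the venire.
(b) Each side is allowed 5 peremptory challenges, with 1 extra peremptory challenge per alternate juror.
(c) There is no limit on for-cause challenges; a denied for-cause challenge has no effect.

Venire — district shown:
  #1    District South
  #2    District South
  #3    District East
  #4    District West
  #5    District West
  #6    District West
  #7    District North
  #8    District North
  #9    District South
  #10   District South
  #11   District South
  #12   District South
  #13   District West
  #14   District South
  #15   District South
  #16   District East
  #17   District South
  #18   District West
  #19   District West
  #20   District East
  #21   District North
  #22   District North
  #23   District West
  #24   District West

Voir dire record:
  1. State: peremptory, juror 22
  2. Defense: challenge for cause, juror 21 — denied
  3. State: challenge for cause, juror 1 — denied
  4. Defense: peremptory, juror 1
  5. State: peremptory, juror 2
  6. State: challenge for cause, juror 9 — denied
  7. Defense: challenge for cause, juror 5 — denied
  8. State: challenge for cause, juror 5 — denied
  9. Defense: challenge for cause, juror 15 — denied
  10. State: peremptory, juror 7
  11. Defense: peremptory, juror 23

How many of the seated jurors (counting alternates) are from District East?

Removed: #1, #2, #7, #22, #23.
Seated (12 incl. alternates): #3, #4, #5, #6, #8, #9, #10, #11, #12, #13, #14, #15.
Of those, in District East: #3 → 1.

1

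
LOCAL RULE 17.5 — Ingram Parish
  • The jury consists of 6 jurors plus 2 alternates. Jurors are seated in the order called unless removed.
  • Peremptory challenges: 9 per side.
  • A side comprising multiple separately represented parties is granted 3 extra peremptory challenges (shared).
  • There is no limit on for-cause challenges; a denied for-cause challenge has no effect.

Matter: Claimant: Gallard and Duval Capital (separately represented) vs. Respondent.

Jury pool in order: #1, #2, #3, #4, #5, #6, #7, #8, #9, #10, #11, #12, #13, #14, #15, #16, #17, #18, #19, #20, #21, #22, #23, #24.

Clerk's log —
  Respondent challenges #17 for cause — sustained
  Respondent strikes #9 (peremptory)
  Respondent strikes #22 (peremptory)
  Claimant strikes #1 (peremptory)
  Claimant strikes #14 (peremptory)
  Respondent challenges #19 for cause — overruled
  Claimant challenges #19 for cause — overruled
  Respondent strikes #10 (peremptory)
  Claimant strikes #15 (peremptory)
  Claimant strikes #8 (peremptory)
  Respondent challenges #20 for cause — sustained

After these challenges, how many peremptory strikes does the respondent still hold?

6

Respondent allotment: 9.
Respondent peremptories used: #9, #22, #10 — 3 (for-cause on #17, #19, #20 don't count).
Remaining: 9 − 3 = 6.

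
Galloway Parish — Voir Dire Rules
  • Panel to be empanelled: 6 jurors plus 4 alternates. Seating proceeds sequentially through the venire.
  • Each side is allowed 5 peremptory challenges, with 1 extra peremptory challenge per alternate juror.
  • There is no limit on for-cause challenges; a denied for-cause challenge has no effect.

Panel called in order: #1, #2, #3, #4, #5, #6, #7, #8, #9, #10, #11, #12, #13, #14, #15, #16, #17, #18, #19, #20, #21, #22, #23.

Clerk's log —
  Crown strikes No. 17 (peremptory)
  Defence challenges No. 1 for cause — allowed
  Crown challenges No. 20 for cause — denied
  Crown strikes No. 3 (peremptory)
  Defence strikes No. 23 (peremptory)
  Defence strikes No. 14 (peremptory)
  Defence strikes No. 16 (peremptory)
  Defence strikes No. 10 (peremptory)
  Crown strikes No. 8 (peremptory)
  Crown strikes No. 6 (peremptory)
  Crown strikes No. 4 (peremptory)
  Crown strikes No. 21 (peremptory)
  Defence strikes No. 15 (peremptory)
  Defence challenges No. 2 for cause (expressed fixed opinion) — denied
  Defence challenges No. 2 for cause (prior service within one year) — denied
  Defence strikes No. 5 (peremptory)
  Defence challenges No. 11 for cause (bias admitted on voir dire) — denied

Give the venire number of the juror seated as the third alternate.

Removed: #1, #3, #4, #5, #6, #8, #10, #14, #15, #16, #17, #21, #23. (#2, #11, #20 stay — for-cause denied.)
Seating in order: seats 1–6 → #2, #7, #9, #11, #12, #13; alternates → #18, #19, #20, #22.
So alternate 3 is #20.

20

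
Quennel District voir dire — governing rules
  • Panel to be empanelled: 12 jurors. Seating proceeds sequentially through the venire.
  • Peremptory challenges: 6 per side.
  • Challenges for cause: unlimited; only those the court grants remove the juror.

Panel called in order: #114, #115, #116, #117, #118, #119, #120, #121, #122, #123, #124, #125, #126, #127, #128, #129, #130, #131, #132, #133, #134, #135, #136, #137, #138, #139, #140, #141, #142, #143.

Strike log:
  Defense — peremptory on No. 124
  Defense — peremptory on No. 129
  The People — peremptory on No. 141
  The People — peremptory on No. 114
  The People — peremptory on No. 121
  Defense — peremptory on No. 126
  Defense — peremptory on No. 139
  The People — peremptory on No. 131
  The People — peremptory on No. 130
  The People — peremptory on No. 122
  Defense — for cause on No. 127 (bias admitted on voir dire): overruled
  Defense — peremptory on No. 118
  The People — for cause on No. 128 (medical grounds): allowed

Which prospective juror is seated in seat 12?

Removed: #114, #118, #121, #122, #124, #126, #128, #129, #130, #131, #139, #141. (#127 stays — for-cause denied.)
Seating in order: seats 1–12 → #115, #116, #117, #119, #120, #123, #125, #127, #132, #133, #134, #135.
So seat 12 is #135.

135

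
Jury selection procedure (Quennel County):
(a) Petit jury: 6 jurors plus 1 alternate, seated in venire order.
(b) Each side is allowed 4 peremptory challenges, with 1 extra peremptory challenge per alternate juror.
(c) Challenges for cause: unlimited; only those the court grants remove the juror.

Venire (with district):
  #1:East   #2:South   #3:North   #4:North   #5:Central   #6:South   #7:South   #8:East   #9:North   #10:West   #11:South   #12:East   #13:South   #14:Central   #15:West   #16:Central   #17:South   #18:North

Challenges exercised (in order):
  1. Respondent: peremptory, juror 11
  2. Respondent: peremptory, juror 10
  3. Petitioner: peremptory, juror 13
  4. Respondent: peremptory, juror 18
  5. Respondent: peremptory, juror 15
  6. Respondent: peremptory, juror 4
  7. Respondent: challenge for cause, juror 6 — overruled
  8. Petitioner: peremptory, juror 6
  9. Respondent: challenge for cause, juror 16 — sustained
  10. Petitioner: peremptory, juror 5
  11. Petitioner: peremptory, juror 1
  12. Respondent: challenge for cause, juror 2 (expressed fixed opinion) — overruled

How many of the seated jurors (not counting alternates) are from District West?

Removed: #1, #4, #5, #6, #10, #11, #13, #15, #16, #18.
Seated jurors 1–6: #2, #3, #7, #8, #9, #12 (alternates #14 not counted).
None of those are in District West → 0.

0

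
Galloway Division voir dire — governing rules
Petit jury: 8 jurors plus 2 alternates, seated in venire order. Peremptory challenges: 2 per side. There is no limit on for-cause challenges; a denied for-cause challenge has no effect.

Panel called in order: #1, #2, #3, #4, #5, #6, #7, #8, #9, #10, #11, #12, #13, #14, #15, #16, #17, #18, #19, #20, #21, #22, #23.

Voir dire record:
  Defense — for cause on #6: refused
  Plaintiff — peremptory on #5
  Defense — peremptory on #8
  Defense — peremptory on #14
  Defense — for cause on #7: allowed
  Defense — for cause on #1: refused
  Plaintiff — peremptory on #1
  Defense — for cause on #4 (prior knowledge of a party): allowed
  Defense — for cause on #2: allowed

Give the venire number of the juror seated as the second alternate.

17

Removed: #1, #2, #4, #5, #7, #8, #14. (#6 stays — for-cause denied.)
Seating in order: seats 1–8 → #3, #6, #9, #10, #11, #12, #13, #15; alternates → #16, #17.
So alternate 2 is #17.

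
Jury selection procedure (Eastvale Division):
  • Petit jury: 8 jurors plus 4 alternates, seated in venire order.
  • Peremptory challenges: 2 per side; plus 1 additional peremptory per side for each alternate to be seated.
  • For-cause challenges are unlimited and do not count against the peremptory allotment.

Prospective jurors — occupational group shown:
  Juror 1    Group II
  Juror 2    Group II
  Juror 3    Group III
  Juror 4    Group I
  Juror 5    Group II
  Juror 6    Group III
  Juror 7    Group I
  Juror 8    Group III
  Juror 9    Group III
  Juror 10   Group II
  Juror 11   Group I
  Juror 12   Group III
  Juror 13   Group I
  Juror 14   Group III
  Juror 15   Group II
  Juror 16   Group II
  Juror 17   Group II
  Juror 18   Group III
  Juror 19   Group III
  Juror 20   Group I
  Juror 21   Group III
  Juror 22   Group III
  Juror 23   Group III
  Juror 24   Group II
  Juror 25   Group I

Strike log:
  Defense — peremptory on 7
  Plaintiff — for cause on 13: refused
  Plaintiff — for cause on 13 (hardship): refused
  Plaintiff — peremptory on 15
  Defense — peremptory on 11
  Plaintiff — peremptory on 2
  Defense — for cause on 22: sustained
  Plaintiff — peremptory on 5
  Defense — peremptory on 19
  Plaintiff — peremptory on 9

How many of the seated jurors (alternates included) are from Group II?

4

Removed: #2, #5, #7, #9, #11, #15, #19, #22.
Seated (12 incl. alternates): #1, #3, #4, #6, #8, #10, #12, #13, #14, #16, #17, #18.
Of those, in Group II: #1, #10, #16, #17 → 4.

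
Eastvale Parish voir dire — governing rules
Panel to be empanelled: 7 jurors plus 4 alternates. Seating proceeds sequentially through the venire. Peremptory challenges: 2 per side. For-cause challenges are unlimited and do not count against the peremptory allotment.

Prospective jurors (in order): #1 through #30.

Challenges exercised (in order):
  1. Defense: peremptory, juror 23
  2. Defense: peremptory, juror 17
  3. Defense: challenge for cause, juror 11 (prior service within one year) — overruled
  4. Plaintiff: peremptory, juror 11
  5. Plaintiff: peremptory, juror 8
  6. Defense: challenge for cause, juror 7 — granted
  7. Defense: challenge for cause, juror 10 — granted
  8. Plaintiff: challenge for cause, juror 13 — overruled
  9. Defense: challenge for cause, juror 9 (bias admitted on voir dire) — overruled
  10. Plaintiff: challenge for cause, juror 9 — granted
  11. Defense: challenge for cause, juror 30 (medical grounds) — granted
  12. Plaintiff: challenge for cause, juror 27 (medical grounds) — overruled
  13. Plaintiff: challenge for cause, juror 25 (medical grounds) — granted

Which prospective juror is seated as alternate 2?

Removed: #7, #8, #9, #10, #11, #17, #23, #25, #30. (#13, #27 stay — for-cause denied.)
Filling seats in venire order through position 9: #1, #2, #3, #4, #5, #6, #12, #13, #14.
So alternate 2 is #14.

14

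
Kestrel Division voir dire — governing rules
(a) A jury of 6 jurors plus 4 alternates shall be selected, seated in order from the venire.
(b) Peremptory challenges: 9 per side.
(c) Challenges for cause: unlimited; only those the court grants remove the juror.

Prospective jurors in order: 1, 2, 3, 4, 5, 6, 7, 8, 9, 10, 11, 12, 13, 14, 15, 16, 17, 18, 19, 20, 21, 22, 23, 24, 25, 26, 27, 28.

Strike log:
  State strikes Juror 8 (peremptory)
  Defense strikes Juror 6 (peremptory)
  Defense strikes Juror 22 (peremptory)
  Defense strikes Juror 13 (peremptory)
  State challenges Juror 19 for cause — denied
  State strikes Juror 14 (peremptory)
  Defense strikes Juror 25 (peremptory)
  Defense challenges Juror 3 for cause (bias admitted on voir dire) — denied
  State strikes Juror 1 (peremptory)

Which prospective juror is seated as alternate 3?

12

Removed: #1, #6, #8, #13, #14, #22, #25. (#3, #19 stay — for-cause denied.)
Seating in order: seats 1–6 → #2, #3, #4, #5, #7, #9; alternates → #10, #11, #12, #15.
So alternate 3 is #12.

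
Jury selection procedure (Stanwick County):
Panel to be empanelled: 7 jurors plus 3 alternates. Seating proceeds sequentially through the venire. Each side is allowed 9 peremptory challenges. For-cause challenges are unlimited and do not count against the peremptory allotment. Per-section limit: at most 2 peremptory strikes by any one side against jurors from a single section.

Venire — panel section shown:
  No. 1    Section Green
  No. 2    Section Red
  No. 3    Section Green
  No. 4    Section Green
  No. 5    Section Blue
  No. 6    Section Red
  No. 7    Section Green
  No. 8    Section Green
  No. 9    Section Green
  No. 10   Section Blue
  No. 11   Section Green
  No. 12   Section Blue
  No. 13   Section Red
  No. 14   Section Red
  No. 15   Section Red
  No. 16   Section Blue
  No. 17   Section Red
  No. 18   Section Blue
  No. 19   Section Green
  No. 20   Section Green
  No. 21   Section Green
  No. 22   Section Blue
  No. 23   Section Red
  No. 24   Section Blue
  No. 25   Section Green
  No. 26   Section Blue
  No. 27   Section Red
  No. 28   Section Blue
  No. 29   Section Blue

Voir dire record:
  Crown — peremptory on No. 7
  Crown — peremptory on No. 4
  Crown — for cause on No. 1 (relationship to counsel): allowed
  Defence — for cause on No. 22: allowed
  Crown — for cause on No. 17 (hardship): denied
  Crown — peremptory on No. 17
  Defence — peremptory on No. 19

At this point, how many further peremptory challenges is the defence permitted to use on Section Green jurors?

1

Defence peremptories so far: #19 — 1 of 9 used, 8 left overall.
Against Section Green: #19 — 1 used; per-section cap 2 leaves 1.
Binding limit: min(8, 1) = 1.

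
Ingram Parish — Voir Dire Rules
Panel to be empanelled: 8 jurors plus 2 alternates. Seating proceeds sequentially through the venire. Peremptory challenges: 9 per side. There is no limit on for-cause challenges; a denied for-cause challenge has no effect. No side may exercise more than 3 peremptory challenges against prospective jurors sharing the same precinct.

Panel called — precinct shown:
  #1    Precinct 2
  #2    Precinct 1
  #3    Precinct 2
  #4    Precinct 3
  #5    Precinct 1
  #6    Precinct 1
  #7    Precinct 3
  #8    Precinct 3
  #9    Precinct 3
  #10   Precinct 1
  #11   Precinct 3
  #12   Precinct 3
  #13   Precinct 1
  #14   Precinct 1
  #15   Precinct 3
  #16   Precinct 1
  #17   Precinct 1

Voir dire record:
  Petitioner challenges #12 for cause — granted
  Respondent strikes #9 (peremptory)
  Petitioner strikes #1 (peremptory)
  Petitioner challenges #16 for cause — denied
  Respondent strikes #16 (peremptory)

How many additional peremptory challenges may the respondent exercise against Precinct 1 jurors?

Respondent peremptories so far: #9, #16 — 2 of 9 used, 7 left overall.
Against Precinct 1: #16 — 1 used; per-precinct cap 3 leaves 2.
Binding limit: min(7, 2) = 2.

2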